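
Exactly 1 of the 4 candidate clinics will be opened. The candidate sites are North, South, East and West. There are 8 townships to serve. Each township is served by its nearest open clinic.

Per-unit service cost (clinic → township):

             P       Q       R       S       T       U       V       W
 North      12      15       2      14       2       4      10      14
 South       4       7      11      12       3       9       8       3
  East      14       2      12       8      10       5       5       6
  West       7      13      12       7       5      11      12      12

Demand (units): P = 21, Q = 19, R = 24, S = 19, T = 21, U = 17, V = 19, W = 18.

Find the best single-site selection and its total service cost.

Choose South only; total service cost 1131.

With exactly 1 open, each township uses its cheapest among the chosen.
{South}: P→South 4·21=84, Q→South 7·19=133, R→South 11·24=264, S→South 12·19=228, T→South 3·21=63, U→South 9·17=153, V→South 8·19=152, W→South 3·18=54. Service cost 1131.
{East}: service cost 1270
{North}: service cost 1403
Among all 4 size-1 choices, {South} is lowest.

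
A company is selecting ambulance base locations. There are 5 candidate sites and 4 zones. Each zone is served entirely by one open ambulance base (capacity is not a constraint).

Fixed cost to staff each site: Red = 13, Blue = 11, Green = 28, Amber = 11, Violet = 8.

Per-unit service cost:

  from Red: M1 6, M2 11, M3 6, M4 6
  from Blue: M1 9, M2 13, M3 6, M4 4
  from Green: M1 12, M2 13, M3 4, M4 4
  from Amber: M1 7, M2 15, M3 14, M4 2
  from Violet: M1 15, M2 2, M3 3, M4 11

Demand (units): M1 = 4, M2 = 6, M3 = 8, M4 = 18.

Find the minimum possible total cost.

For any fixed open set, each zone goes to its cheapest open site; total = fixed + service.
{Amber, Violet}: M1→Amber 7·4=28, M2→Violet 2·6=12, M3→Violet 3·8=24, M4→Amber 2·18=36. Service 100; fixed 19; total 119.
{Red, Amber, Violet}: service 96 + fixed 32 = 128
{Blue, Amber, Violet}: service 100 + fixed 30 = 130
{Red, Blue, Green, Amber, Violet}: M1→Red 6·4=24, M2→Violet 2·6=12, M3→Violet 3·8=24, M4→Amber 2·18=36. Service 96; fixed 71; total 167.
No other subset beats 119.

Minimum total cost: 119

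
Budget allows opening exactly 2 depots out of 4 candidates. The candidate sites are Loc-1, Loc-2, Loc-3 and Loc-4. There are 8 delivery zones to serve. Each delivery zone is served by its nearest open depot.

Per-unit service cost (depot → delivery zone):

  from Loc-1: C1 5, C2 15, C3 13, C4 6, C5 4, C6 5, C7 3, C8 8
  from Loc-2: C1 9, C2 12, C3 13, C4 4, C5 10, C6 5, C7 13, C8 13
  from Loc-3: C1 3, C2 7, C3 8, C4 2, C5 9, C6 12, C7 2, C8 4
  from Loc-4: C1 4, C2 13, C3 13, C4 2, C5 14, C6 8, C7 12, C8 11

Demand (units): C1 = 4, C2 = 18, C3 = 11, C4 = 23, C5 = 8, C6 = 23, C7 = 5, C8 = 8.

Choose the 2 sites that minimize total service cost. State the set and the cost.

Choose Loc-1 and Loc-3; total service cost 461.

With exactly 2 open, each delivery zone uses its cheapest among the chosen.
{Loc-1, Loc-3}: C1→Loc-3 3·4=12, C2→Loc-3 7·18=126, C3→Loc-3 8·11=88, C4→Loc-3 2·23=46, C5→Loc-1 4·8=32, C6→Loc-1 5·23=115, C7→Loc-3 2·5=10, C8→Loc-3 4·8=32. Service cost 461.
{Loc-2, Loc-3}: service cost 501
{Loc-3, Loc-4}: service cost 570
Among all 6 size-2 choices, {Loc-1, Loc-3} is lowest.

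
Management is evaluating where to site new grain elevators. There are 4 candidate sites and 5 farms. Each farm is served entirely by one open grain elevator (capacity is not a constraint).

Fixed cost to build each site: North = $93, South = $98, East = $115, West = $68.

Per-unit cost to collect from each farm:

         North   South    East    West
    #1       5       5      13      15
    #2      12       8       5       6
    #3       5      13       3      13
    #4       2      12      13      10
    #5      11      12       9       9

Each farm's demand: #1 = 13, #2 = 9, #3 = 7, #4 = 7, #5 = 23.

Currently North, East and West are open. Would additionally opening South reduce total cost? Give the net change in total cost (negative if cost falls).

Current service cost with {North, East, West}: 352.
Adding South: each farm re-picks its cheapest; new service cost 352, saving 0.
Extra fixed cost: 98. Net change = 98 − 0 = 98.
(Totals: 628 → 726.)

No — net change +98 (cost rises by 98).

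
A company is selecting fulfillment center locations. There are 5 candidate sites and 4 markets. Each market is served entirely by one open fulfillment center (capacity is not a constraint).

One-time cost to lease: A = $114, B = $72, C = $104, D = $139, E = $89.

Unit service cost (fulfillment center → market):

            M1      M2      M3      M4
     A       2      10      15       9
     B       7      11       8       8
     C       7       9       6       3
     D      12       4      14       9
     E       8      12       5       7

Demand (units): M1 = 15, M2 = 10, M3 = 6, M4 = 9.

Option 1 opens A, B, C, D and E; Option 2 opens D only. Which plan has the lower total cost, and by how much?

Option 1: {A, B, C, D, E}: M1→A 2·15=30, M2→D 4·10=40, M3→E 5·6=30, M4→C 3·9=27. Service 127; fixed 518; total 645.
Option 2: {D}: M1→D 12·15=180, M2→D 4·10=40, M3→D 14·6=84, M4→D 9·9=81. Service 385; fixed 139; total 524.
Difference: |645 − 524| = 121.

Option 2 is cheaper by 121.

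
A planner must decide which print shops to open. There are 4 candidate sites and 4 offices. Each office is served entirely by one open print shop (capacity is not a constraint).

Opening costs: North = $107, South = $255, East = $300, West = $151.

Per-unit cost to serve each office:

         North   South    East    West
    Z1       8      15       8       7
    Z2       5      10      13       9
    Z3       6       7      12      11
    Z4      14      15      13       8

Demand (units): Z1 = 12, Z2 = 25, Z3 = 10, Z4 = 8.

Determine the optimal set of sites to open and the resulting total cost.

Open North only; minimum total cost 500.

For any fixed open set, each office goes to its cheapest open site; total = fixed + service.
{North}: Z1→North 8·12=96, Z2→North 5·25=125, Z3→North 6·10=60, Z4→North 14·8=112. Service 393; fixed 107; total 500.
{North, West}: Z1→West 7·12=84, Z2→North 5·25=125, Z3→North 6·10=60, Z4→West 8·8=64. Service 333; fixed 258; total 591.
{West}: Z1→West 7·12=84, Z2→West 9·25=225, Z3→West 11·10=110, Z4→West 8·8=64. Service 483; fixed 151; total 634.
{North, South, East, West}: Z1→West 7·12=84, Z2→North 5·25=125, Z3→North 6·10=60, Z4→West 8·8=64. Service 333; fixed 813; total 1146.
No other subset beats 500.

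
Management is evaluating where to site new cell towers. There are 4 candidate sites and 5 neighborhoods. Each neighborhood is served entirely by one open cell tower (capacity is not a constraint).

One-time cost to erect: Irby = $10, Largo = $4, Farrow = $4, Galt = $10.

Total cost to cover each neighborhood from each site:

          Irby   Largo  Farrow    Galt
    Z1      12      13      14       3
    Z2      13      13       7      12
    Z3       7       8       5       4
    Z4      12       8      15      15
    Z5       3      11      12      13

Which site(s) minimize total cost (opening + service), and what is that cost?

Open Largo, Farrow and Galt; minimum total cost 51.

For any fixed open set, each neighborhood goes to its cheapest open site; total = fixed + service.
{Largo, Farrow, Galt}: Z1→Galt 3, Z2→Farrow 7, Z3→Galt 4, Z4→Largo 8, Z5→Largo 11. Service 33; fixed 18; total 51.
{Largo, Farrow}: service 44 + fixed 8 = 52
{Largo, Galt}: Z1→Galt 3, Z2→Galt 12, Z3→Galt 4, Z4→Largo 8, Z5→Largo 11. Service 38; fixed 14; total 52.
{Irby, Largo, Farrow, Galt}: service 25 + fixed 28 = 53
No other subset beats 51.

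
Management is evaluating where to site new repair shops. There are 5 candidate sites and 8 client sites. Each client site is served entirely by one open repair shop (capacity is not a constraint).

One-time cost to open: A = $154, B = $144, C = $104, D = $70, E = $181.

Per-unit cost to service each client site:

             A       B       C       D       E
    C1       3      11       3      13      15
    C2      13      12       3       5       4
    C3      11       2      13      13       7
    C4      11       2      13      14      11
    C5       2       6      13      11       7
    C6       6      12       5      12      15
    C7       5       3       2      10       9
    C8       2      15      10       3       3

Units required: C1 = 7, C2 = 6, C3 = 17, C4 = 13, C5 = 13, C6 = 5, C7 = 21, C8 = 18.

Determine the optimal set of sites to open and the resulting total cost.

For any fixed open set, each client site goes to its cheapest open site; total = fixed + service.
{A, B}: C1→A 3·7=21, C2→B 12·6=72, C3→B 2·17=34, C4→B 2·13=26, C5→A 2·13=26, C6→A 6·5=30, C7→B 3·21=63, C8→A 2·18=36. Service 308; fixed 298; total 606.
{B, C, D}: service 298 + fixed 318 = 616
{A, B, C}: service 228 + fixed 402 = 630
{A, B, C, D, E}: service 228 + fixed 653 = 881
No other subset beats 606.

Open A and B; minimum total cost 606.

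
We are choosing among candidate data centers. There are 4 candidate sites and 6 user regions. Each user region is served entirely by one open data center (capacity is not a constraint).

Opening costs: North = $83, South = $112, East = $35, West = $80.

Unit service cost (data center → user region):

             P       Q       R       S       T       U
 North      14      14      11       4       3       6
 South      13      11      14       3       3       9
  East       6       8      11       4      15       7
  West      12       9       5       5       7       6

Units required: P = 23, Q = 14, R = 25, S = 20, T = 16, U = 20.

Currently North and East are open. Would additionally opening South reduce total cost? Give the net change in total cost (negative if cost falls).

Current service cost with {North, East}: 773.
Adding South: each user region re-picks its cheapest; new service cost 753, saving 20.
Extra fixed cost: 112. Net change = 112 − 20 = 92.
(Totals: 891 → 983.)

No — net change +92 (cost rises by 92).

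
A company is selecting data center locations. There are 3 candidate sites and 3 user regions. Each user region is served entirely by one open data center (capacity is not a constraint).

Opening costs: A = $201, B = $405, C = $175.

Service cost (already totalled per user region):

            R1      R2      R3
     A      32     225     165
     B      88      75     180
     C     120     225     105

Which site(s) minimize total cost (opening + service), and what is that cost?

For any fixed open set, each user region goes to its cheapest open site; total = fixed + service.
{A}: R1→A 32, R2→A 225, R3→A 165. Service 422; fixed 201; total 623.
{C}: R1→C 120, R2→C 225, R3→C 105. Service 450; fixed 175; total 625.
{A, C}: R1→A 32, R2→A 225, R3→C 105. Service 362; fixed 376; total 738.
{A, B, C}: service 212 + fixed 781 = 993
(All 7 nonempty subsets were checked; A only is lowest.)

Open A only; minimum total cost 623.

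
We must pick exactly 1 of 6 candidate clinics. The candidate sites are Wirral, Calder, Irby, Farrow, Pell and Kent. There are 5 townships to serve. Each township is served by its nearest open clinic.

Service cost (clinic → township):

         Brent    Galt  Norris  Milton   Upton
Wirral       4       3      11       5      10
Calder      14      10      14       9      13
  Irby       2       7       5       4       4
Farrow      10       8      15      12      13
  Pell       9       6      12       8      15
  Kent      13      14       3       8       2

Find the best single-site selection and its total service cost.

With exactly 1 open, each township uses its cheapest among the chosen.
{Irby}: Brent→Irby 2, Galt→Irby 7, Norris→Irby 5, Milton→Irby 4, Upton→Irby 4. Service cost 22.
{Wirral}: service cost 33
{Kent}: service cost 40
Among all 6 size-1 choices, {Irby} is lowest.

Choose Irby only; total service cost 22.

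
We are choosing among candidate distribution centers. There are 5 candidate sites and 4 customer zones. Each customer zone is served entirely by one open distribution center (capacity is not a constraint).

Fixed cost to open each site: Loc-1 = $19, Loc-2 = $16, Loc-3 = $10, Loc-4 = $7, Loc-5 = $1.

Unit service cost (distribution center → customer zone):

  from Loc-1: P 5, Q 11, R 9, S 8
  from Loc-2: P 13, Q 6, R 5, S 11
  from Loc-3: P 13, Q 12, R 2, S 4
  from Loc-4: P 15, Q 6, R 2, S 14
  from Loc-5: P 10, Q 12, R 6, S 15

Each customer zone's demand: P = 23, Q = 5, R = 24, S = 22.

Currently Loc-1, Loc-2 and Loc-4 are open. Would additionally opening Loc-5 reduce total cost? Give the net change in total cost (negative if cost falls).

No — net change +1 (cost rises by 1).

Current service cost with {Loc-1, Loc-2, Loc-4}: 369.
Adding Loc-5: each customer zone re-picks its cheapest; new service cost 369, saving 0.
Extra fixed cost: 1. Net change = 1 − 0 = 1.
(Totals: 411 → 412.)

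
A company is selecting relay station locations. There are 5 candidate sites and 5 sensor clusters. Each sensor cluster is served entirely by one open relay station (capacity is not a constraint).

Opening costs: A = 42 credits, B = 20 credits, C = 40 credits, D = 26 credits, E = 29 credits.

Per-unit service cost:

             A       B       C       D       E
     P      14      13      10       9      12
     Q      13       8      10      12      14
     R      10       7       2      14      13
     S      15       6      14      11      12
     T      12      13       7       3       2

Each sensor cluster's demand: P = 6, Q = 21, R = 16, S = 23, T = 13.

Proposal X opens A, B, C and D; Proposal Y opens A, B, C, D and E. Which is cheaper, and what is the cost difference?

Proposal X is cheaper by 16.

Proposal X: {A, B, C, D}: P→D 9·6=54, Q→B 8·21=168, R→C 2·16=32, S→B 6·23=138, T→D 3·13=39. Service 431; fixed 128; total 559.
Proposal Y: {A, B, C, D, E}: P→D 9·6=54, Q→B 8·21=168, R→C 2·16=32, S→B 6·23=138, T→E 2·13=26. Service 418; fixed 157; total 575.
Difference: |559 − 575| = 16.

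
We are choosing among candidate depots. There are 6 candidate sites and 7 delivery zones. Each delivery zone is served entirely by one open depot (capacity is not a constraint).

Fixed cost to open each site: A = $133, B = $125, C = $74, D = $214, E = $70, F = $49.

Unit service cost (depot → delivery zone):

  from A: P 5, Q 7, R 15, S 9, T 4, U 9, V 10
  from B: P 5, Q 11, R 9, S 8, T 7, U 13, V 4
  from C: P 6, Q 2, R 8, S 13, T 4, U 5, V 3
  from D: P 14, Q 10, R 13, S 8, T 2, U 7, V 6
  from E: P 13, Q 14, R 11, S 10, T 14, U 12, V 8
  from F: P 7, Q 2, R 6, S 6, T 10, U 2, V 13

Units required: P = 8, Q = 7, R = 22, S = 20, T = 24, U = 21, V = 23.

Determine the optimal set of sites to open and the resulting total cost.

Open C and F; minimum total cost 644.

For any fixed open set, each delivery zone goes to its cheapest open site; total = fixed + service.
{C, F}: P→C 6·8=48, Q→C 2·7=14, R→F 6·22=132, S→F 6·20=120, T→C 4·24=96, U→F 2·21=42, V→C 3·23=69. Service 521; fixed 123; total 644.
{C, E, F}: service 521 + fixed 193 = 714
{B, C, F}: service 513 + fixed 248 = 761
{A, B, C, D, E, F}: service 465 + fixed 665 = 1130
No other subset beats 644.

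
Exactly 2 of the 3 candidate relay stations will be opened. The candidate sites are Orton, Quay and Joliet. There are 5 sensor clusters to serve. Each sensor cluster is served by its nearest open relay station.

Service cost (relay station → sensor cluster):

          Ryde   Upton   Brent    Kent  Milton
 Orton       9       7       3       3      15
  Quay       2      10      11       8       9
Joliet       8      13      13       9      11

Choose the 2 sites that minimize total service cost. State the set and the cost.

Choose Orton and Quay; total service cost 24.

With exactly 2 open, each sensor cluster uses its cheapest among the chosen.
{Orton, Quay}: Ryde→Quay 2, Upton→Orton 7, Brent→Orton 3, Kent→Orton 3, Milton→Quay 9. Service cost 24.
{Orton, Joliet}: service cost 32
{Quay, Joliet}: service cost 40
Among all 3 size-2 choices, {Orton, Quay} is lowest.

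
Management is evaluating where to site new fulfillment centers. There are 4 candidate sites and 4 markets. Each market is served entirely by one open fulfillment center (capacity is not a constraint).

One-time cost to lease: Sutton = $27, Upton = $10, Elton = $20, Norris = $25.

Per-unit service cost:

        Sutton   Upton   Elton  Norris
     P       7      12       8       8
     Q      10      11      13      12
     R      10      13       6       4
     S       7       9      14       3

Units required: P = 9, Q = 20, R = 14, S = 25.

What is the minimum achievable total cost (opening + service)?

Minimum total cost: 446

For any fixed open set, each market goes to its cheapest open site; total = fixed + service.
{Sutton, Norris}: P→Sutton 7·9=63, Q→Sutton 10·20=200, R→Norris 4·14=56, S→Norris 3·25=75. Service 394; fixed 52; total 446.
{Sutton, Upton, Norris}: P→Sutton 7·9=63, Q→Sutton 10·20=200, R→Norris 4·14=56, S→Norris 3·25=75. Service 394; fixed 62; total 456.
{Upton, Norris}: service 423 + fixed 35 = 458
{Sutton, Upton, Elton, Norris}: P→Sutton 7·9=63, Q→Sutton 10·20=200, R→Norris 4·14=56, S→Norris 3·25=75. Service 394; fixed 82; total 476.
No other subset beats 446.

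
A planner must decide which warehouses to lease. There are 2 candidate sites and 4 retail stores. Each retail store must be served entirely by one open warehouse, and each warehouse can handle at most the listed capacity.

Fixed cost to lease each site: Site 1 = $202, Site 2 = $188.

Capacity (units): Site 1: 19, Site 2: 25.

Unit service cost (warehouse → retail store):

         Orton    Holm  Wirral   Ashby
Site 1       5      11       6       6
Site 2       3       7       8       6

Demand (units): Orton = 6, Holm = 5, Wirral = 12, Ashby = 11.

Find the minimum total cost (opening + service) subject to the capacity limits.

Open {Site 1, Site 2}: Orton→Site 2 3·6=18, Holm→Site 2 7·5=35, Wirral→Site 1 6·12=72, Ashby→Site 2 6·11=66.
Loads: Site 1 carries 12/19, Site 2 carries 22/25. Service 191; fixed 390; total 581.
Next best feasible plan costs 593.

Minimum total cost: 581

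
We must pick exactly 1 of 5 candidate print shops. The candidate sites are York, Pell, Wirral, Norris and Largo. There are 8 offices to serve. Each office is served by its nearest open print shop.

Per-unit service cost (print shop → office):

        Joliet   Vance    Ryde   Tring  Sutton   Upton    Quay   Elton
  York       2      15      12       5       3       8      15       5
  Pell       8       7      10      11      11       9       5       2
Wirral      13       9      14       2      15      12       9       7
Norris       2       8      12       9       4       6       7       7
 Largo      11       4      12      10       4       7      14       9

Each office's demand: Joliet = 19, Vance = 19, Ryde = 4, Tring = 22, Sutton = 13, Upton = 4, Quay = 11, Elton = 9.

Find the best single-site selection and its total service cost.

With exactly 1 open, each office uses its cheapest among the chosen.
{Norris}: Joliet→Norris 2·19=38, Vance→Norris 8·19=152, Ryde→Norris 12·4=48, Tring→Norris 9·22=198, Sutton→Norris 4·13=52, Upton→Norris 6·4=24, Quay→Norris 7·11=77, Elton→Norris 7·9=63. Service cost 652.
{York}: service cost 762
{Pell}: service cost 819
Among all 5 size-1 choices, {Norris} is lowest.

Choose Norris only; total service cost 652.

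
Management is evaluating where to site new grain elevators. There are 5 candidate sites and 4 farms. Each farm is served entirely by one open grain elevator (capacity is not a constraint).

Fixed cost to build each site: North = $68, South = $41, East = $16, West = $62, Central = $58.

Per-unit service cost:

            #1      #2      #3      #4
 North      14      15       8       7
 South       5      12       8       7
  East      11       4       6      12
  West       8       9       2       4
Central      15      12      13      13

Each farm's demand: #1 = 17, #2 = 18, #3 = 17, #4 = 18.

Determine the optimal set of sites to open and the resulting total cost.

For any fixed open set, each farm goes to its cheapest open site; total = fixed + service.
{South, East, West}: #1→South 5·17=85, #2→East 4·18=72, #3→West 2·17=34, #4→West 4·18=72. Service 263; fixed 119; total 382.
{East, West}: #1→West 8·17=136, #2→East 4·18=72, #3→West 2·17=34, #4→West 4·18=72. Service 314; fixed 78; total 392.
{South, East, West, Central}: service 263 + fixed 177 = 440
{North, South, East, West, Central}: #1→South 5·17=85, #2→East 4·18=72, #3→West 2·17=34, #4→West 4·18=72. Service 263; fixed 245; total 508.
No other subset beats 382.

Open South, East and West; minimum total cost 382.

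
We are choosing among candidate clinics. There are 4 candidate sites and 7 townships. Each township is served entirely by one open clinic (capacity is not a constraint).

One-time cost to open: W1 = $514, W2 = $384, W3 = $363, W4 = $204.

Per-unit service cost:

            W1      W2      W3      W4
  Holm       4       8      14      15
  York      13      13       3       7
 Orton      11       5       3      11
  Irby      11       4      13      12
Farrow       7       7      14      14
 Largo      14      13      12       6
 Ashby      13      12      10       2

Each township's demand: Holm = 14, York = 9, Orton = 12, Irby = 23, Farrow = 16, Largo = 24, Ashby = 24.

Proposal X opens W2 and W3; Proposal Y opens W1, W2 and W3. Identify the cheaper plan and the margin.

Proposal X: {W2, W3}: Holm→W2 8·14=112, York→W3 3·9=27, Orton→W3 3·12=36, Irby→W2 4·23=92, Farrow→W2 7·16=112, Largo→W3 12·24=288, Ashby→W3 10·24=240. Service 907; fixed 747; total 1654.
Proposal Y: {W1, W2, W3}: Holm→W1 4·14=56, York→W3 3·9=27, Orton→W3 3·12=36, Irby→W2 4·23=92, Farrow→W1 7·16=112, Largo→W3 12·24=288, Ashby→W3 10·24=240. Service 851; fixed 1261; total 2112.
Difference: |1654 − 2112| = 458.

Proposal X is cheaper by 458.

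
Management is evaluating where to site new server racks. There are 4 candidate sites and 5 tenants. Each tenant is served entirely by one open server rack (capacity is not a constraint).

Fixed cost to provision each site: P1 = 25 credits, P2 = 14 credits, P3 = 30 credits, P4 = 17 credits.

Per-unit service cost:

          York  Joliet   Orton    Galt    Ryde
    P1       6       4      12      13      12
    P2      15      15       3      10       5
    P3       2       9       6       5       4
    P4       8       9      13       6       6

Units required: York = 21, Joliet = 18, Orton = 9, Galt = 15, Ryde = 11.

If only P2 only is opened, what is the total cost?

Total cost: 831

Each tenant is assigned to its cheapest site among the open ones.
{P2}: York→P2 15·21=315, Joliet→P2 15·18=270, Orton→P2 3·9=27, Galt→P2 10·15=150, Ryde→P2 5·11=55. Service 817; fixed 14; total 831.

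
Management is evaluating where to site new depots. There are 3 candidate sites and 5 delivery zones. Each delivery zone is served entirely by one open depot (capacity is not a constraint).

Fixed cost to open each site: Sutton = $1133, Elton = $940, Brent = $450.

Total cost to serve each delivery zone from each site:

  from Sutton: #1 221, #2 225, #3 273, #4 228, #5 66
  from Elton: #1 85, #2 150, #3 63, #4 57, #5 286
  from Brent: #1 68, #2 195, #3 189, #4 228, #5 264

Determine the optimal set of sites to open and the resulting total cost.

Open Brent only; minimum total cost 1394.

For any fixed open set, each delivery zone goes to its cheapest open site; total = fixed + service.
{Brent}: #1→Brent 68, #2→Brent 195, #3→Brent 189, #4→Brent 228, #5→Brent 264. Service 944; fixed 450; total 1394.
{Elton}: service 641 + fixed 940 = 1581
{Elton, Brent}: service 602 + fixed 1390 = 1992
{Sutton, Elton, Brent}: #1→Brent 68, #2→Elton 150, #3→Elton 63, #4→Elton 57, #5→Sutton 66. Service 404; fixed 2523; total 2927.
No other subset beats 1394.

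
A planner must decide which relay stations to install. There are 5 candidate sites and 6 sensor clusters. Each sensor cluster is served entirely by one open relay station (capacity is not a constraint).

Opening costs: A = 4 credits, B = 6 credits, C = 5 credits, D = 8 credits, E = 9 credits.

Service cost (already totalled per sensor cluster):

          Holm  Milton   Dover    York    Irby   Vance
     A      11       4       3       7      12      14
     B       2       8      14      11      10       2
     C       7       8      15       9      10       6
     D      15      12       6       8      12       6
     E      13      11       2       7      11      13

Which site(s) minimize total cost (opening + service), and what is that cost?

For any fixed open set, each sensor cluster goes to its cheapest open site; total = fixed + service.
{A, B}: Holm→B 2, Milton→A 4, Dover→A 3, York→A 7, Irby→B 10, Vance→B 2. Service 28; fixed 10; total 38.
{A, B, C}: service 28 + fixed 15 = 43
{A, B, D}: service 28 + fixed 18 = 46
{A, B, C, D, E}: Holm→B 2, Milton→A 4, Dover→E 2, York→A 7, Irby→B 10, Vance→B 2. Service 27; fixed 32; total 59.
No other subset beats 38.

Open A and B; minimum total cost 38.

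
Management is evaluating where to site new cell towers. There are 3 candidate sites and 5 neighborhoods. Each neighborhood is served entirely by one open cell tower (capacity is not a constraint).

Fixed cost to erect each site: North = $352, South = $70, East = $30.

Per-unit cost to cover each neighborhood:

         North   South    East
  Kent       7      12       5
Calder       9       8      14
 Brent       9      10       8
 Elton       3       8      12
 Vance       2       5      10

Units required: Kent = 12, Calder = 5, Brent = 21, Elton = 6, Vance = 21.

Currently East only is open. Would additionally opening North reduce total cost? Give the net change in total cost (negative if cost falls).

No — net change +105 (cost rises by 105).

Current service cost with {East}: 580.
Adding North: each neighborhood re-picks its cheapest; new service cost 333, saving 247.
Extra fixed cost: 352. Net change = 352 − 247 = 105.
(Totals: 610 → 715.)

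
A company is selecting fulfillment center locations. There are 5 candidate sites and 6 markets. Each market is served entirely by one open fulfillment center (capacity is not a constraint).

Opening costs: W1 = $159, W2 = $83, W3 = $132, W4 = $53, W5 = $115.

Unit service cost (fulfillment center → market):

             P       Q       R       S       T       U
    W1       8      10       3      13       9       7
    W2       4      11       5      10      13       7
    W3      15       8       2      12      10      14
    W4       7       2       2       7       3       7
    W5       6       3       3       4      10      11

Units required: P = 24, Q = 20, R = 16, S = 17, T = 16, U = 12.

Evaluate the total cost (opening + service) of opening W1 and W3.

Total cost: 1107

Each market is assigned to its cheapest site among the open ones.
{W1, W3}: P→W1 8·24=192, Q→W3 8·20=160, R→W3 2·16=32, S→W3 12·17=204, T→W1 9·16=144, U→W1 7·12=84. Service 816; fixed 291; total 1107.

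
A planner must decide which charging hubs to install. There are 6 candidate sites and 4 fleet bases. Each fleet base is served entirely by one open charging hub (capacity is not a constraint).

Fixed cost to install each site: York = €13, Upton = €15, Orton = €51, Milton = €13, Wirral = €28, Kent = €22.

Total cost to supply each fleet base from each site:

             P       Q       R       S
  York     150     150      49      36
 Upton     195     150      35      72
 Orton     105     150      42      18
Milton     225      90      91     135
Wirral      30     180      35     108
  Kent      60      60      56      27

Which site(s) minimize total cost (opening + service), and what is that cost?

Open Wirral and Kent; minimum total cost 202.

For any fixed open set, each fleet base goes to its cheapest open site; total = fixed + service.
{Wirral, Kent}: P→Wirral 30, Q→Kent 60, R→Wirral 35, S→Kent 27. Service 152; fixed 50; total 202.
{York, Wirral, Kent}: service 152 + fixed 63 = 215
{Milton, Wirral, Kent}: service 152 + fixed 63 = 215
{York, Upton, Orton, Milton, Wirral, Kent}: service 143 + fixed 142 = 285
No other subset beats 202.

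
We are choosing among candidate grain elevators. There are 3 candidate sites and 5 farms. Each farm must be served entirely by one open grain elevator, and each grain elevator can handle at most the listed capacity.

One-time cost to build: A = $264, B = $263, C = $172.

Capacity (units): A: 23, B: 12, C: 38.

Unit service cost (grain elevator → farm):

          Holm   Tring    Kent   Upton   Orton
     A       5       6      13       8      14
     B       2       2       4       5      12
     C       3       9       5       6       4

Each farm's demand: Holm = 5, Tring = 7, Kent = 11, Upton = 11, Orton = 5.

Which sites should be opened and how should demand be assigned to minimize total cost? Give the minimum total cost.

Minimum total cost: 600

Open {B, C}: Holm→B 2·5=10, Tring→B 2·7=14, Kent→C 5·11=55, Upton→C 6·11=66, Orton→C 4·5=20.
Loads: B carries 12/12, C carries 27/38. Service 165; fixed 435; total 600.
Next best feasible plan costs 605.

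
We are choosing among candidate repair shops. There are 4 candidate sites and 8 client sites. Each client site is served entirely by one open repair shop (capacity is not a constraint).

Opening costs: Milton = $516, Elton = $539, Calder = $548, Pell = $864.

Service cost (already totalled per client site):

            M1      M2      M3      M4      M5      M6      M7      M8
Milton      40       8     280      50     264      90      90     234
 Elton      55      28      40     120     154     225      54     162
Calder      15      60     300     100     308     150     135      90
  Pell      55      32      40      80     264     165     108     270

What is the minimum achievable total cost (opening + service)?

Minimum total cost: 1377

For any fixed open set, each client site goes to its cheapest open site; total = fixed + service.
{Elton}: M1→Elton 55, M2→Elton 28, M3→Elton 40, M4→Elton 120, M5→Elton 154, M6→Elton 225, M7→Elton 54, M8→Elton 162. Service 838; fixed 539; total 1377.
{Milton}: service 1056 + fixed 516 = 1572
{Milton, Elton}: service 598 + fixed 1055 = 1653
{Milton, Elton, Calder, Pell}: M1→Calder 15, M2→Milton 8, M3→Elton 40, M4→Milton 50, M5→Elton 154, M6→Milton 90, M7→Elton 54, M8→Calder 90. Service 501; fixed 2467; total 2968.
No other subset beats 1377.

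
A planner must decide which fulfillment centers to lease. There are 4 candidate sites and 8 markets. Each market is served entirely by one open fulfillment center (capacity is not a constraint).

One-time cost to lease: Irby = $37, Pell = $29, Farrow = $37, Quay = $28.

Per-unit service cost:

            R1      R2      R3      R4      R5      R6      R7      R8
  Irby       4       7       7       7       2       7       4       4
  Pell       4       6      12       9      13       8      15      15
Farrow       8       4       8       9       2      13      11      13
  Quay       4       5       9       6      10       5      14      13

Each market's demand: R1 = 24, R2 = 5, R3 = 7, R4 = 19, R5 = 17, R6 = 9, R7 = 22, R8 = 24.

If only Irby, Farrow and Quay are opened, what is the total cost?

Total cost: 644

Each market is assigned to its cheapest site among the open ones.
{Irby, Farrow, Quay}: R1→Irby 4·24=96, R2→Farrow 4·5=20, R3→Irby 7·7=49, R4→Quay 6·19=114, R5→Irby 2·17=34, R6→Quay 5·9=45, R7→Irby 4·22=88, R8→Irby 4·24=96. Service 542; fixed 102; total 644.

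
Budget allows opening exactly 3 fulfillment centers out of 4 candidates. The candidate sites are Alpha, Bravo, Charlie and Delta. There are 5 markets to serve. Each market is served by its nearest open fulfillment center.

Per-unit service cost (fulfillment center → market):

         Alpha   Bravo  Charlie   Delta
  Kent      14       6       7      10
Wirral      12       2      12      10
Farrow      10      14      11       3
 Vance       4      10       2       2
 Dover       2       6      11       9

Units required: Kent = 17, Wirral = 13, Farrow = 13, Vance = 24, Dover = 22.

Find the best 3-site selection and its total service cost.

With exactly 3 open, each market uses its cheapest among the chosen.
{Alpha, Bravo, Delta}: Kent→Bravo 6·17=102, Wirral→Bravo 2·13=26, Farrow→Delta 3·13=39, Vance→Delta 2·24=48, Dover→Alpha 2·22=44. Service cost 259.
{Bravo, Charlie, Delta}: service cost 347
{Alpha, Bravo, Charlie}: service cost 350
Among all 4 size-3 choices, {Alpha, Bravo, Delta} is lowest.

Choose Alpha, Bravo and Delta; total service cost 259.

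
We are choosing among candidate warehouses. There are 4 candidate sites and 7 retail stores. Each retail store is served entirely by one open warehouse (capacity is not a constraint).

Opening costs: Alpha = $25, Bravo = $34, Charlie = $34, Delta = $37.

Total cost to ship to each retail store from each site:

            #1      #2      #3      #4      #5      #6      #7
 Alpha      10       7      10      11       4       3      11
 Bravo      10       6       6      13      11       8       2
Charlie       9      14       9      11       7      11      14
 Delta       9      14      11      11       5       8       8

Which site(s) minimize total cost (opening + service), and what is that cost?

For any fixed open set, each retail store goes to its cheapest open site; total = fixed + service.
{Alpha}: #1→Alpha 10, #2→Alpha 7, #3→Alpha 10, #4→Alpha 11, #5→Alpha 4, #6→Alpha 3, #7→Alpha 11. Service 56; fixed 25; total 81.
{Bravo}: service 56 + fixed 34 = 90
{Alpha, Bravo}: #1→Alpha 10, #2→Bravo 6, #3→Bravo 6, #4→Alpha 11, #5→Alpha 4, #6→Alpha 3, #7→Bravo 2. Service 42; fixed 59; total 101.
{Alpha, Bravo, Charlie, Delta}: service 41 + fixed 130 = 171
No other subset beats 81.

Open Alpha only; minimum total cost 81.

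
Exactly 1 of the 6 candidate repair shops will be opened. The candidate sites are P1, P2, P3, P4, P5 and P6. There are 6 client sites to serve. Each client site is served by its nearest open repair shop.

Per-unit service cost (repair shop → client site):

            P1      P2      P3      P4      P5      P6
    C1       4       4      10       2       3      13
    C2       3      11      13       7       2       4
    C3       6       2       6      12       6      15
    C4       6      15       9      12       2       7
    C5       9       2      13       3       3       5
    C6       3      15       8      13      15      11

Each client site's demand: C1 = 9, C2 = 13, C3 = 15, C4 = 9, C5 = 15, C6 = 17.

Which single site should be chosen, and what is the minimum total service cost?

Choose P1 only; total service cost 405.

With exactly 1 open, each client site uses its cheapest among the chosen.
{P1}: C1→P1 4·9=36, C2→P1 3·13=39, C3→P1 6·15=90, C4→P1 6·9=54, C5→P1 9·15=135, C6→P1 3·17=51. Service cost 405.
{P5}: service cost 461
{P2}: service cost 629
Among all 6 size-1 choices, {P1} is lowest.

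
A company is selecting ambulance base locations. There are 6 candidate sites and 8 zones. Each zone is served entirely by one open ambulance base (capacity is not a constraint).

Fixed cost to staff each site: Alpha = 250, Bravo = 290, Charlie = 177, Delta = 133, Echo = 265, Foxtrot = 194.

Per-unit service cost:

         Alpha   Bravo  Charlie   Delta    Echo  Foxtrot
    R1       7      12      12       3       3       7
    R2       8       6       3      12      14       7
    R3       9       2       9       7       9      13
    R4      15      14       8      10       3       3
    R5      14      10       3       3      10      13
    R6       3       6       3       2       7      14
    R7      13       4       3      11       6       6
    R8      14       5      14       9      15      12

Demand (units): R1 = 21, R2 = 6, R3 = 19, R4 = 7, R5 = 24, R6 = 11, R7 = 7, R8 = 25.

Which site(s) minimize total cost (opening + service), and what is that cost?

For any fixed open set, each zone goes to its cheapest open site; total = fixed + service.
{Delta}: R1→Delta 3·21=63, R2→Delta 12·6=72, R3→Delta 7·19=133, R4→Delta 10·7=70, R5→Delta 3·24=72, R6→Delta 2·11=22, R7→Delta 11·7=77, R8→Delta 9·25=225. Service 734; fixed 133; total 867.
{Bravo, Delta}: service 454 + fixed 423 = 877
{Charlie, Delta}: service 610 + fixed 310 = 920
{Alpha, Bravo, Charlie, Delta, Echo, Foxtrot}: R1→Delta 3·21=63, R2→Charlie 3·6=18, R3→Bravo 2·19=38, R4→Echo 3·7=21, R5→Charlie 3·24=72, R6→Delta 2·11=22, R7→Charlie 3·7=21, R8→Bravo 5·25=125. Service 380; fixed 1309; total 1689.
No other subset beats 867.

Open Delta only; minimum total cost 867.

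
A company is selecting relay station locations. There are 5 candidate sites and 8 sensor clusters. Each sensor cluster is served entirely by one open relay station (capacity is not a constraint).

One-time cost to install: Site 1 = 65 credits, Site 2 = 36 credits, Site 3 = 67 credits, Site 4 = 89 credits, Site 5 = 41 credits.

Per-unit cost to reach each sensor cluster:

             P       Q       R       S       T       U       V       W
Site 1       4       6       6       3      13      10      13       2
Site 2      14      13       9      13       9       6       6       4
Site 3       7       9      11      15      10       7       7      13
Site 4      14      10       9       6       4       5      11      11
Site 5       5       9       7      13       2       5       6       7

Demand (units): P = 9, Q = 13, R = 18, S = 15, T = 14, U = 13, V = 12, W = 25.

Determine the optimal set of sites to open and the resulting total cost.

For any fixed open set, each sensor cluster goes to its cheapest open site; total = fixed + service.
{Site 1, Site 5}: P→Site 1 4·9=36, Q→Site 1 6·13=78, R→Site 1 6·18=108, S→Site 1 3·15=45, T→Site 5 2·14=28, U→Site 5 5·13=65, V→Site 5 6·12=72, W→Site 1 2·25=50. Service 482; fixed 106; total 588.
{Site 1, Site 2, Site 5}: service 482 + fixed 142 = 624
{Site 1, Site 3, Site 5}: P→Site 1 4·9=36, Q→Site 1 6·13=78, R→Site 1 6·18=108, S→Site 1 3·15=45, T→Site 5 2·14=28, U→Site 5 5·13=65, V→Site 5 6·12=72, W→Site 1 2·25=50. Service 482; fixed 173; total 655.
{Site 1, Site 2, Site 3, Site 4, Site 5}: service 482 + fixed 298 = 780
No other subset beats 588.

Open Site 1 and Site 5; minimum total cost 588.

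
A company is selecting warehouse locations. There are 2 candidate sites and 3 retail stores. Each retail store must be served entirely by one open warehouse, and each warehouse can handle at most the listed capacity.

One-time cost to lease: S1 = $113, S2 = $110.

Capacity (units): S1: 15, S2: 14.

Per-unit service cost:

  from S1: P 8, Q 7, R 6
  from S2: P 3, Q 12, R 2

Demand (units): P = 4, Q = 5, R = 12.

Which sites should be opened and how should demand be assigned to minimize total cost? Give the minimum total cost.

Minimum total cost: 314

Open {S1, S2}: P→S1 8·4=32, Q→S1 7·5=35, R→S2 2·12=24.
Loads: S1 carries 9/15, S2 carries 12/14. Service 91; fixed 223; total 314.
Next best feasible plan costs 367.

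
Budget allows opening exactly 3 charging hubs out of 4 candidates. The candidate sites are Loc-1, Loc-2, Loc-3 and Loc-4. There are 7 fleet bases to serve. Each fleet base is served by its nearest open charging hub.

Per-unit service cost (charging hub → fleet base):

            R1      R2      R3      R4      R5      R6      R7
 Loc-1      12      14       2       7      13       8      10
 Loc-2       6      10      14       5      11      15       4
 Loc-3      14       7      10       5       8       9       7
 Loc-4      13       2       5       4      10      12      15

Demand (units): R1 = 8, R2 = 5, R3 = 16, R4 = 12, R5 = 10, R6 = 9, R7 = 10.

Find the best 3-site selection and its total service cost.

With exactly 3 open, each fleet base uses its cheapest among the chosen.
{Loc-1, Loc-2, Loc-4}: R1→Loc-2 6·8=48, R2→Loc-4 2·5=10, R3→Loc-1 2·16=32, R4→Loc-4 4·12=48, R5→Loc-4 10·10=100, R6→Loc-1 8·9=72, R7→Loc-2 4·10=40. Service cost 350.
{Loc-1, Loc-2, Loc-3}: service cost 367
{Loc-2, Loc-3, Loc-4}: service cost 387
Among all 4 size-3 choices, {Loc-1, Loc-2, Loc-4} is lowest.

Choose Loc-1, Loc-2 and Loc-4; total service cost 350.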